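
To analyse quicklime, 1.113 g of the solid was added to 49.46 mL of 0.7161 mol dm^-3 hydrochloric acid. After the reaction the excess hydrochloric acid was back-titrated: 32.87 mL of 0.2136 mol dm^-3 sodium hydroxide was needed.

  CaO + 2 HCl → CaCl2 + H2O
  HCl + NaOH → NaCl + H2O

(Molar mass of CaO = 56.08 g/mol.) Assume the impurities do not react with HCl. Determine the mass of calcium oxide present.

n(HCl) added = 0.04946 × 0.7161 = 0.03542 mol
n(NaOH) used in back-titration = 0.03287 × 0.2136 = 7.021 × 10^-3 mol
n(HCl) left over = 7.021 × 10^-3 mol (1:1 ratio)
n(HCl) consumed by analyte = 0.03542 − 7.021 × 10^-3 = 0.02840 mol
From the 1:2 ratio, n(CaO) = 1/2 × 0.02840 = 0.01420 mol
mass of CaO = 0.01420 × 56.08 = 0.7963 g

0.7963 g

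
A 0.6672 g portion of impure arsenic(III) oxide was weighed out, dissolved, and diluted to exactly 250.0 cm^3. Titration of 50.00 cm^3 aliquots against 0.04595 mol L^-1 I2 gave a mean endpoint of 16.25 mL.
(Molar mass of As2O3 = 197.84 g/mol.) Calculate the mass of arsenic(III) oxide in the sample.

As2O3 + 2 I2 + 2 H2O → As2O5 + 4 HI
n(I2) per titration = 0.01625 × 0.04595 = 7.467 × 10^-4 mol
From the 1:2 ratio, n(As2O3) in each aliquot = 1/2 × 7.467 × 10^-4 = 3.733 × 10^-4 mol
n(As2O3) in the whole flask = 3.733 × 10^-4 × 250.0/50.00 = 1.867 × 10^-3 mol
mass of As2O3 = 1.867 × 10^-3 × 197.84 = 0.3693 g

0.3693 g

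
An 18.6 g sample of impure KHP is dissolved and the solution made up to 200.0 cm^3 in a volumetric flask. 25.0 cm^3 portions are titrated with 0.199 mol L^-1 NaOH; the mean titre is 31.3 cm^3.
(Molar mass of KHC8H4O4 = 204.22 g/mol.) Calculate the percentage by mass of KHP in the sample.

KHC8H4O4 + NaOH → KNaC8H4O4 + H2O
n(NaOH) per titration = 0.0313 × 0.199 = 6.23 × 10^-3 mol
n(KHC8H4O4) in each aliquot = 6.23 × 10^-3 mol (1:1 ratio)
n(KHC8H4O4) in the whole flask = 6.23 × 10^-3 × 200.0/25.0 = 0.0498 mol
mass of KHC8H4O4 = 0.0498 × 204.22 = 10.2 g
% KHC8H4O4 = 10.2 / 18.6 × 100 = 54.7 %

54.7 %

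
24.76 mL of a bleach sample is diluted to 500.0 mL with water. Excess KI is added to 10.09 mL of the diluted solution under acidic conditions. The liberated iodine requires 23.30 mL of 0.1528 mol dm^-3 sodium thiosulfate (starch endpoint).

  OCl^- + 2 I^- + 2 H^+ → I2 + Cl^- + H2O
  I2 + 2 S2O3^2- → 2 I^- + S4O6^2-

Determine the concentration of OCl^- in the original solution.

n(S2O3^2-) = 0.02330 × 0.1528 = 3.560 × 10^-3 mol
n(I2) = n(S2O3^2-)/2 = 1.780 × 10^-3 mol
n(OCl^-) in the aliquot = 1.780 × 10^-3 mol (1:1 ratio)
[OCl^-]_dilute = 1.780 × 10^-3 / 0.01009 = 0.1764 mol/L
[OCl^-]_original = 0.1764 × 500.0/24.76 = 3.563 mol/L

3.563 mol/L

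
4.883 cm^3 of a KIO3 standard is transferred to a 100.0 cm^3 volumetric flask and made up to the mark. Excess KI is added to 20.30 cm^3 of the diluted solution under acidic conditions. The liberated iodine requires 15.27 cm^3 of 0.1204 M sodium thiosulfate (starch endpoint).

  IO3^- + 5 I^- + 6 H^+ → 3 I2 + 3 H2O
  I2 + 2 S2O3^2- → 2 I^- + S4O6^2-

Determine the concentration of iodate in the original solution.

0.3091 M

n(S2O3^2-) = 0.01527 × 0.1204 = 1.839 × 10^-3 mol
n(I2) = n(S2O3^2-)/2 = 9.193 × 10^-4 mol
From the 1:3 ratio, n(IO3^-) in the aliquot = 1/3 × 9.193 × 10^-4 = 3.064 × 10^-4 mol
[IO3^-]_dilute = 3.064 × 10^-4 / 0.02030 = 0.01509 mol/L
[IO3^-]_original = 0.01509 × 100.0/4.883 = 0.3091 mol/L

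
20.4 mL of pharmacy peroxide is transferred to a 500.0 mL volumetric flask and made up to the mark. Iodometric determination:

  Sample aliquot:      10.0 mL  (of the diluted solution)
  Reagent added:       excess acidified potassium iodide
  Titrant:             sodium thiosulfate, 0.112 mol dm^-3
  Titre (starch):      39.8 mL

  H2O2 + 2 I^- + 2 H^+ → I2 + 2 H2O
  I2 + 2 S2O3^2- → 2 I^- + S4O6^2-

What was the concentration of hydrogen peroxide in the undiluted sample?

n(S2O3^2-) = 0.0398 × 0.112 = 4.46 × 10^-3 mol
n(I2) = n(S2O3^2-)/2 = 2.23 × 10^-3 mol
n(H2O2) in the aliquot = 2.23 × 10^-3 mol (1:1 ratio)
[H2O2]_dilute = 2.23 × 10^-3 / 0.0100 = 0.223 mol/L
[H2O2]_original = 0.223 × 500.0/20.4 = 5.46 mol/L

5.46 mol/L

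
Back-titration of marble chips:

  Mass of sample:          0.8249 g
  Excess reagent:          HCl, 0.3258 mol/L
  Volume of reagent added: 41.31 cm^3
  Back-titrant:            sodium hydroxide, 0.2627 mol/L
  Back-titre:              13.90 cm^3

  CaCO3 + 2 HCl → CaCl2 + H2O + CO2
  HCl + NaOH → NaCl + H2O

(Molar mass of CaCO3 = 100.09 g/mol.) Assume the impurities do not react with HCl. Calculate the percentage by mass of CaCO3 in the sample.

n(HCl) added = 0.04131 × 0.3258 = 0.01346 mol
n(NaOH) used in back-titration = 0.01390 × 0.2627 = 3.652 × 10^-3 mol
n(HCl) left over = 3.652 × 10^-3 mol (1:1 ratio)
n(HCl) consumed by analyte = 0.01346 − 3.652 × 10^-3 = 9.807 × 10^-3 mol
From the 1:2 ratio, n(CaCO3) = 1/2 × 9.807 × 10^-3 = 4.904 × 10^-3 mol
mass of CaCO3 = 4.904 × 10^-3 × 100.09 = 0.4908 g
% CaCO3 = 0.4908 / 0.8249 × 100 = 59.50 %

59.50 %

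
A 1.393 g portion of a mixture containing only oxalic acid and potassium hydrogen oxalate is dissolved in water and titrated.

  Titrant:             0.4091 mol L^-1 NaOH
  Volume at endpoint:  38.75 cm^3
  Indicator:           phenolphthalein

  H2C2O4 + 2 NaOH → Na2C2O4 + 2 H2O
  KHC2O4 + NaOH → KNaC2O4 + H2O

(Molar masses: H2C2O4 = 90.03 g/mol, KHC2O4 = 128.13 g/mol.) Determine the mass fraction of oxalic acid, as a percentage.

24.81 %

n(NaOH) = 0.03875 × 0.4091 = 0.01585 mol
Let x = n(H2C2O4), y = n(KHC2O4).
Titrant: 2x + 1y = 0.01585;  mass: 90.03x + 128.13y = 1.393
Solving, x = 3.839 × 10^-3 mol, y = 8.174 × 10^-3 mol
mass of H2C2O4 = 3.839 × 10^-3 × 90.03 = 0.3456 g
% H2C2O4 = 0.3456 / 1.393 × 100 = 24.81 %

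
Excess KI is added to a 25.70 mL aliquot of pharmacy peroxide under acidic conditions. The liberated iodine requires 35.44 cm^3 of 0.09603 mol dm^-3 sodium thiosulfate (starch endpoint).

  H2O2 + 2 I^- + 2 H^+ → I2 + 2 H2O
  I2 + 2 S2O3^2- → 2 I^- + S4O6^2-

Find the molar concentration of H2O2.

0.06621 mol/L

n(S2O3^2-) = 0.03544 × 0.09603 = 3.403 × 10^-3 mol
n(I2) = n(S2O3^2-)/2 = 1.702 × 10^-3 mol
n(H2O2) in the aliquot = 1.702 × 10^-3 mol (1:1 ratio)
[H2O2] = 1.702 × 10^-3 / 0.02570 = 0.06621 mol/L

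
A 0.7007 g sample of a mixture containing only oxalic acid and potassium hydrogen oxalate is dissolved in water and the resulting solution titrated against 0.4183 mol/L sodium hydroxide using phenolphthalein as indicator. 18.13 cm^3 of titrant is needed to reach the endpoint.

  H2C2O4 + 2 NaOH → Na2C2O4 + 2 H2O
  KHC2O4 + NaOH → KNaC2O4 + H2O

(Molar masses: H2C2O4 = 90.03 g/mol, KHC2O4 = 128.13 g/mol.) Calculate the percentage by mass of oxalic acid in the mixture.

n(NaOH) = 0.01813 × 0.4183 = 7.584 × 10^-3 mol
Let x = n(H2C2O4), y = n(KHC2O4).
Titrant: 2x + 1y = 7.584 × 10^-3;  mass: 90.03x + 128.13y = 0.7007
Solving, x = 1.630 × 10^-3 mol, y = 4.323 × 10^-3 mol
mass of H2C2O4 = 1.630 × 10^-3 × 90.03 = 0.1468 g
% H2C2O4 = 0.1468 / 0.7007 × 100 = 20.95 %

20.95 %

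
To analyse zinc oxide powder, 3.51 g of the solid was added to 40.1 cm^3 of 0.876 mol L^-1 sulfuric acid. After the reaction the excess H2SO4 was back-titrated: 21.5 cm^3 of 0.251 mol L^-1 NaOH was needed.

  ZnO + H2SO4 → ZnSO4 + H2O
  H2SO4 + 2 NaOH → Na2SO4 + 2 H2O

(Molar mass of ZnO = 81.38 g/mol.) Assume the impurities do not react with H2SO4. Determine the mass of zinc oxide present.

2.64 g

n(H2SO4) added = 0.0401 × 0.876 = 0.0351 mol
n(NaOH) used in back-titration = 0.0215 × 0.251 = 5.40 × 10^-3 mol
From the 1:2 ratio, n(H2SO4) left over = 1/2 × 5.40 × 10^-3 = 2.70 × 10^-3 mol
n(H2SO4) consumed by analyte = 0.0351 − 2.70 × 10^-3 = 0.0324 mol
n(ZnO) = 0.0324 mol (1:1 ratio)
mass of ZnO = 0.0324 × 81.38 = 2.64 g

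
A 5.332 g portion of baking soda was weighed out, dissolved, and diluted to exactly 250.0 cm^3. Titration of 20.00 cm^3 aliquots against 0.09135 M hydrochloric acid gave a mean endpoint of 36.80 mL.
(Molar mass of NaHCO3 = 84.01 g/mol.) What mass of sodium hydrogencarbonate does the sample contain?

3.530 g

NaHCO3 + HCl → NaCl + H2O + CO2
n(HCl) per titration = 0.03680 × 0.09135 = 3.362 × 10^-3 mol
n(NaHCO3) in each aliquot = 3.362 × 10^-3 mol (1:1 ratio)
n(NaHCO3) in the whole flask = 3.362 × 10^-3 × 250.0/20.00 = 0.04202 mol
mass of NaHCO3 = 0.04202 × 84.01 = 3.530 g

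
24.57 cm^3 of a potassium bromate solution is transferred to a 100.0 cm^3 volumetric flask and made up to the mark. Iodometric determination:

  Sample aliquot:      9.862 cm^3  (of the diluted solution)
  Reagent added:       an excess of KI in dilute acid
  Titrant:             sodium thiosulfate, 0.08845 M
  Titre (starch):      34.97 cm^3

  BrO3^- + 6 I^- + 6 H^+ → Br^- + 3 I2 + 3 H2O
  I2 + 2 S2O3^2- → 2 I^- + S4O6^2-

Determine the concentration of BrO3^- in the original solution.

n(S2O3^2-) = 0.03497 × 0.08845 = 3.093 × 10^-3 mol
n(I2) = n(S2O3^2-)/2 = 1.547 × 10^-3 mol
From the 1:3 ratio, n(BrO3^-) in the aliquot = 1/3 × 1.547 × 10^-3 = 5.155 × 10^-4 mol
[BrO3^-]_dilute = 5.155 × 10^-4 / 0.009862 = 0.05227 mol/L
[BrO3^-]_original = 0.05227 × 100.0/24.57 = 0.2128 mol/L

0.2128 M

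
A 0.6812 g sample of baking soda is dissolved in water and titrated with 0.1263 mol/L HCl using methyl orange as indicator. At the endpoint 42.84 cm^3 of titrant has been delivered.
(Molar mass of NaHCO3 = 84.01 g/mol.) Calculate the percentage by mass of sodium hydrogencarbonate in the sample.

NaHCO3 + HCl → NaCl + H2O + CO2
n(HCl) = 0.04284 L × 0.1263 mol/L = 5.411 × 10^-3 mol
n(NaHCO3) = 5.411 × 10^-3 mol (1:1 ratio)
mass of NaHCO3 = 5.411 × 10^-3 × 84.01 g/mol = 0.4546 g
% NaHCO3 = 0.4546 / 0.6812 × 100 = 66.73 %

66.73 %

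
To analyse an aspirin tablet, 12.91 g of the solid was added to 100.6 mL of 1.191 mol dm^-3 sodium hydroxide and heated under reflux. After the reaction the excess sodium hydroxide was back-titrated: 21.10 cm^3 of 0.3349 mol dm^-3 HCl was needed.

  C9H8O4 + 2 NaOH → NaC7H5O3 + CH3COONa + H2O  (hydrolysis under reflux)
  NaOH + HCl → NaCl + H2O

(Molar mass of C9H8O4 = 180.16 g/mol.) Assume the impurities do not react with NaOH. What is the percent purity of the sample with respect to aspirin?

78.67 %

n(NaOH) added = 0.1006 × 1.191 = 0.1198 mol
n(HCl) used in back-titration = 0.02110 × 0.3349 = 7.066 × 10^-3 mol
n(NaOH) left over = 7.066 × 10^-3 mol (1:1 ratio)
n(NaOH) consumed by analyte = 0.1198 − 7.066 × 10^-3 = 0.1127 mol
From the 1:2 ratio, n(C9H8O4) = 1/2 × 0.1127 = 0.05637 mol
mass of C9H8O4 = 0.05637 × 180.16 = 10.16 g
% C9H8O4 = 10.16 / 12.91 × 100 = 78.67 %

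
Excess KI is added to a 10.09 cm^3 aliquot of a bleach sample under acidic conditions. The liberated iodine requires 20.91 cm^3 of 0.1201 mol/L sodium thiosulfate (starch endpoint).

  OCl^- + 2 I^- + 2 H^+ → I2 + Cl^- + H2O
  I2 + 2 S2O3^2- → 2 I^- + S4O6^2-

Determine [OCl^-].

n(S2O3^2-) = 0.02091 × 0.1201 = 2.511 × 10^-3 mol
n(I2) = n(S2O3^2-)/2 = 1.256 × 10^-3 mol
n(OCl^-) in the aliquot = 1.256 × 10^-3 mol (1:1 ratio)
[OCl^-] = 1.256 × 10^-3 / 0.01009 = 0.1244 mol/L

0.1244 mol/L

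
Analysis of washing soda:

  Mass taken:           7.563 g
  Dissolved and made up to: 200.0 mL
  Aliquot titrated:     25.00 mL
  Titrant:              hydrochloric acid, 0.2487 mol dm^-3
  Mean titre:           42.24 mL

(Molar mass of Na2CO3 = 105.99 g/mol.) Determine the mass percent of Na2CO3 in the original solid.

58.89 %

Na2CO3 + 2 HCl → 2 NaCl + H2O + CO2
n(HCl) per titration = 0.04224 × 0.2487 = 0.01051 mol
From the 1:2 ratio, n(Na2CO3) in each aliquot = 1/2 × 0.01051 = 5.253 × 10^-3 mol
n(Na2CO3) in the whole flask = 5.253 × 10^-3 × 200.0/25.00 = 0.04202 mol
mass of Na2CO3 = 0.04202 × 105.99 = 4.454 g
% Na2CO3 = 4.454 / 7.563 × 100 = 58.89 %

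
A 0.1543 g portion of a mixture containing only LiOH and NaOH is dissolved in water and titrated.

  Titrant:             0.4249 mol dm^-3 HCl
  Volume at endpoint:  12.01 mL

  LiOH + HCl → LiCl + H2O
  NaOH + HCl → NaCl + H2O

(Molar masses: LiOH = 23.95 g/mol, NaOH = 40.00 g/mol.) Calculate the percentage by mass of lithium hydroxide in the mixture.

n(HCl) = 0.01201 × 0.4249 = 5.103 × 10^-3 mol
Let x = n(LiOH), y = n(NaOH).
Titrant: 1x + 1y = 5.103 × 10^-3;  mass: 23.95x + 40.00y = 0.1543
Solving, x = 3.104 × 10^-3 mol, y = 1.999 × 10^-3 mol
mass of LiOH = 3.104 × 10^-3 × 23.95 = 0.07434 g
% LiOH = 0.07434 / 0.1543 × 100 = 48.18 %

48.18 %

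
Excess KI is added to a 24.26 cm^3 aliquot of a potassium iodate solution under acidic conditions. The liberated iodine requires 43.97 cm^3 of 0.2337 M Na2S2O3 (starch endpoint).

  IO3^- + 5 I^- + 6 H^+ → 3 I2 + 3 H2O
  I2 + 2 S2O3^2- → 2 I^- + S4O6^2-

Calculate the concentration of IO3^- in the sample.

n(S2O3^2-) = 0.04397 × 0.2337 = 0.01028 mol
n(I2) = n(S2O3^2-)/2 = 5.138 × 10^-3 mol
From the 1:3 ratio, n(IO3^-) in the aliquot = 1/3 × 5.138 × 10^-3 = 1.713 × 10^-3 mol
[IO3^-] = 1.713 × 10^-3 / 0.02426 = 0.07059 mol/L

0.07059 M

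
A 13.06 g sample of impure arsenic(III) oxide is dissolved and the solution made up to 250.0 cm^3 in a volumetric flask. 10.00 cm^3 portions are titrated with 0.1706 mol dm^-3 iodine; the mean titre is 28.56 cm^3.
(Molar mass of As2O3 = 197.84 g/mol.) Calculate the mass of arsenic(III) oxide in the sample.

As2O3 + 2 I2 + 2 H2O → As2O5 + 4 HI
n(I2) per titration = 0.02856 × 0.1706 = 4.872 × 10^-3 mol
From the 1:2 ratio, n(As2O3) in each aliquot = 1/2 × 4.872 × 10^-3 = 2.436 × 10^-3 mol
n(As2O3) in the whole flask = 2.436 × 10^-3 × 250.0/10.00 = 0.06090 mol
mass of As2O3 = 0.06090 × 197.84 = 12.05 g

12.05 g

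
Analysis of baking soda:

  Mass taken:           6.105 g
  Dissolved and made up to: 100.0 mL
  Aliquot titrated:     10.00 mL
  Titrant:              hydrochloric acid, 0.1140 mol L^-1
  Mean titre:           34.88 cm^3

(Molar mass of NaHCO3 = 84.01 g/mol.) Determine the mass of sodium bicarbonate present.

3.341 g

NaHCO3 + HCl → NaCl + H2O + CO2
n(HCl) per titration = 0.03488 × 0.1140 = 3.976 × 10^-3 mol
n(NaHCO3) in each aliquot = 3.976 × 10^-3 mol (1:1 ratio)
n(NaHCO3) in the whole flask = 3.976 × 10^-3 × 100.0/10.00 = 0.03976 mol
mass of NaHCO3 = 0.03976 × 84.01 = 3.341 g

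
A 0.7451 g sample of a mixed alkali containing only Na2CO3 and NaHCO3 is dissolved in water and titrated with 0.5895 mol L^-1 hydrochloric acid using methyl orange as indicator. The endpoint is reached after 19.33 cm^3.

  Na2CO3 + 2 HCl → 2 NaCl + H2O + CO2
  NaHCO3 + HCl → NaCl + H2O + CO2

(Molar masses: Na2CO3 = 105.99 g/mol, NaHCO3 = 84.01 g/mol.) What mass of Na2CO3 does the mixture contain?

0.3626 g

n(HCl) = 0.01933 × 0.5895 = 0.01140 mol
Let x = n(Na2CO3), y = n(NaHCO3).
Titrant: 2x + 1y = 0.01140;  mass: 105.99x + 84.01y = 0.7451
Solving, x = 3.421 × 10^-3 mol, y = 4.553 × 10^-3 mol
mass of Na2CO3 = 3.421 × 10^-3 × 105.99 = 0.3626 g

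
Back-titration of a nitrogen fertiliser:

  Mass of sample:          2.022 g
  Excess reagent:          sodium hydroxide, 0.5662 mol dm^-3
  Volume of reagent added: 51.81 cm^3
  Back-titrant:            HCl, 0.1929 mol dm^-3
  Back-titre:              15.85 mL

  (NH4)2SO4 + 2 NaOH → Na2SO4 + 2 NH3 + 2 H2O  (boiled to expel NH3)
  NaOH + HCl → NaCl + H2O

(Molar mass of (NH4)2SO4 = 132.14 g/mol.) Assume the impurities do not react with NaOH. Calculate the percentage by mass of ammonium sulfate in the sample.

85.86 %

n(NaOH) added = 0.05181 × 0.5662 = 0.02933 mol
n(HCl) used in back-titration = 0.01585 × 0.1929 = 3.057 × 10^-3 mol
n(NaOH) left over = 3.057 × 10^-3 mol (1:1 ratio)
n(NaOH) consumed by analyte = 0.02933 − 3.057 × 10^-3 = 0.02628 mol
From the 1:2 ratio, n((NH4)2SO4) = 1/2 × 0.02628 = 0.01314 mol
mass of (NH4)2SO4 = 0.01314 × 132.14 = 1.736 g
% (NH4)2SO4 = 1.736 / 2.022 × 100 = 85.86 %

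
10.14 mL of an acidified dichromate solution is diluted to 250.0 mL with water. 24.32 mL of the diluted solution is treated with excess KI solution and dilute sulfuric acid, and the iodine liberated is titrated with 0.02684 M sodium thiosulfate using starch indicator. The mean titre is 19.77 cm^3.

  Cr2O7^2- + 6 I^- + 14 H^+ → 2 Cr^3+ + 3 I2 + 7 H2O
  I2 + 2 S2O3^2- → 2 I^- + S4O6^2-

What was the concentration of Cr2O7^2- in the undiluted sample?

n(S2O3^2-) = 0.01977 × 0.02684 = 5.306 × 10^-4 mol
n(I2) = n(S2O3^2-)/2 = 2.653 × 10^-4 mol
From the 1:3 ratio, n(Cr2O7^2-) in the aliquot = 1/3 × 2.653 × 10^-4 = 8.844 × 10^-5 mol
[Cr2O7^2-]_dilute = 8.844 × 10^-5 / 0.02432 = 0.003636 mol/L
[Cr2O7^2-]_original = 0.003636 × 250.0/10.14 = 0.08966 mol/L

0.08966 M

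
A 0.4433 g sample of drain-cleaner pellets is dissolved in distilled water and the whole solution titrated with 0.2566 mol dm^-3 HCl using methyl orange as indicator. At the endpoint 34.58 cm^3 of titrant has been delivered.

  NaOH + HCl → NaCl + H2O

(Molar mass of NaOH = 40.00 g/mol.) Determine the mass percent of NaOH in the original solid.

n(HCl) = 0.03458 L × 0.2566 mol/L = 8.873 × 10^-3 mol
n(NaOH) = 8.873 × 10^-3 mol (1:1 ratio)
mass of NaOH = 8.873 × 10^-3 × 40.00 g/mol = 0.3549 g
% NaOH = 0.3549 / 0.4433 × 100 = 80.07 %

80.07 %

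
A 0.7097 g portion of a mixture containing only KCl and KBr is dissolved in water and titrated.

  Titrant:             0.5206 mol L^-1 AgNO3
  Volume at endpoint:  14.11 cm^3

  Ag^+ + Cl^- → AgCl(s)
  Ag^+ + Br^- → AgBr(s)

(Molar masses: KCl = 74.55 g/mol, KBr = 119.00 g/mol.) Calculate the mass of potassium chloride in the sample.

n(AgNO3) = 0.01411 × 0.5206 = 7.346 × 10^-3 mol
Let x = n(KCl), y = n(KBr).
Titrant: 1x + 1y = 7.346 × 10^-3;  mass: 74.55x + 119.00y = 0.7097
Solving, x = 3.699 × 10^-3 mol, y = 3.646 × 10^-3 mol
mass of KCl = 3.699 × 10^-3 × 74.55 = 0.2758 g

0.2758 g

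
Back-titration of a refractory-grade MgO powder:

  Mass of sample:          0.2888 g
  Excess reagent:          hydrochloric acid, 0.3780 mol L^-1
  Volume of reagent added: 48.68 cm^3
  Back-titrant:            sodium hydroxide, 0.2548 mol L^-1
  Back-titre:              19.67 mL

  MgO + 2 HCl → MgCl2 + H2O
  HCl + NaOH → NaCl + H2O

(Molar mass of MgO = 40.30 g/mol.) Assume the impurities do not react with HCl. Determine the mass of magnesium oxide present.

0.2698 g

n(HCl) added = 0.04868 × 0.3780 = 0.01840 mol
n(NaOH) used in back-titration = 0.01967 × 0.2548 = 5.012 × 10^-3 mol
n(HCl) left over = 5.012 × 10^-3 mol (1:1 ratio)
n(HCl) consumed by analyte = 0.01840 − 5.012 × 10^-3 = 0.01339 mol
From the 1:2 ratio, n(MgO) = 1/2 × 0.01339 = 6.695 × 10^-3 mol
mass of MgO = 6.695 × 10^-3 × 40.30 = 0.2698 g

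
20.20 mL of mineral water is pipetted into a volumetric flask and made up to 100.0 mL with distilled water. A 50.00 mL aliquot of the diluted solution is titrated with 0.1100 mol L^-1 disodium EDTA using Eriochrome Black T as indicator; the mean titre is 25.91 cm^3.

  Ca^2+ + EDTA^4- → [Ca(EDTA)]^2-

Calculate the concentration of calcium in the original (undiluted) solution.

n(EDTA) = 0.02591 × 0.1100 = 2.850 × 10^-3 mol
n(Ca2+) in the aliquot = 2.850 × 10^-3 mol (1:1 ratio)
[Ca2+]_dilute = 2.850 × 10^-3 / 0.05000 = 0.05700 mol/L
Dilution factor = 100.0 / 20.20 = 4.950
[Ca2+]_stock = 0.05700 × 4.950 = 0.2822 mol/L

0.2822 mol/L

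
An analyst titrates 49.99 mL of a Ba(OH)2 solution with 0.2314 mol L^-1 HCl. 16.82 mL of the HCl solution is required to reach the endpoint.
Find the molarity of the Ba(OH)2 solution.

0.03893 mol/L

Ba(OH)2 + 2 HCl → BaCl2 + 2 H2O
n(HCl) = 0.01682 L × 0.2314 mol/L = 3.892 × 10^-3 mol
From the 1:2 mole ratio, n(Ba(OH)2) = 1/2 × 3.892 × 10^-3 = 1.946 × 10^-3 mol
[Ba(OH)2] = 1.946 × 10^-3 mol / 0.04999 L = 0.03893 mol/L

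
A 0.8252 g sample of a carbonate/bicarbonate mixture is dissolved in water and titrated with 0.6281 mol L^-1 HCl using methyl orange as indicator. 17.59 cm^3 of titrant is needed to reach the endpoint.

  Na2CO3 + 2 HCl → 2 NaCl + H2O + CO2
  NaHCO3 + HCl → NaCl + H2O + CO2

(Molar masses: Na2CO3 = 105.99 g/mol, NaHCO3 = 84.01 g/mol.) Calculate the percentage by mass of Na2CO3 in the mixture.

n(HCl) = 0.01759 × 0.6281 = 0.01105 mol
Let x = n(Na2CO3), y = n(NaHCO3).
Titrant: 2x + 1y = 0.01105;  mass: 105.99x + 84.01y = 0.8252
Solving, x = 1.660 × 10^-3 mol, y = 7.728 × 10^-3 mol
mass of Na2CO3 = 1.660 × 10^-3 × 105.99 = 0.1759 g
% Na2CO3 = 0.1759 / 0.8252 × 100 = 21.32 %

21.32 %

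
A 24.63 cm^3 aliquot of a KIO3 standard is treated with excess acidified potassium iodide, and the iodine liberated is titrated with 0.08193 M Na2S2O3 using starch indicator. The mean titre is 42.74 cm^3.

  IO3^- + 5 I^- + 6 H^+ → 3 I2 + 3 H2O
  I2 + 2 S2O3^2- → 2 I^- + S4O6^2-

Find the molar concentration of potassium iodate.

n(S2O3^2-) = 0.04274 × 0.08193 = 3.502 × 10^-3 mol
n(I2) = n(S2O3^2-)/2 = 1.751 × 10^-3 mol
From the 1:3 ratio, n(IO3^-) in the aliquot = 1/3 × 1.751 × 10^-3 = 5.836 × 10^-4 mol
[IO3^-] = 5.836 × 10^-4 / 0.02463 = 0.02370 mol/L

0.02370 M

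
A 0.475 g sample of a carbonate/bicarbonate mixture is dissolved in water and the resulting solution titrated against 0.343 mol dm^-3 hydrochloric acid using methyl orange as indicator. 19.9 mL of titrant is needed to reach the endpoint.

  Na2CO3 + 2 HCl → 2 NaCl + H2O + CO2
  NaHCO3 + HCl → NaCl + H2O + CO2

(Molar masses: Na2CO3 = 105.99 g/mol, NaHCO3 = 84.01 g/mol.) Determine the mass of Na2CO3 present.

n(HCl) = 0.0199 × 0.343 = 6.83 × 10^-3 mol
Let x = n(Na2CO3), y = n(NaHCO3).
Titrant: 2x + 1y = 6.83 × 10^-3;  mass: 105.99x + 84.01y = 0.475
Solving, x = 1.59 × 10^-3 mol, y = 3.65 × 10^-3 mol
mass of Na2CO3 = 1.59 × 10^-3 × 105.99 = 0.168 g

0.168 g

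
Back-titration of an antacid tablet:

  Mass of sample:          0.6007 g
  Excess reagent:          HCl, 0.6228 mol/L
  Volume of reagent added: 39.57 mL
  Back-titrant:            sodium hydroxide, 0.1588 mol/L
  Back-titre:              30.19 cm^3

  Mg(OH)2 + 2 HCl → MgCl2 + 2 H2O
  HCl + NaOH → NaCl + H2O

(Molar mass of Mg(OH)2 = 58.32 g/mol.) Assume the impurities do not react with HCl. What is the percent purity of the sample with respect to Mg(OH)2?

96.36 %

n(HCl) added = 0.03957 × 0.6228 = 0.02464 mol
n(NaOH) used in back-titration = 0.03019 × 0.1588 = 4.794 × 10^-3 mol
n(HCl) left over = 4.794 × 10^-3 mol (1:1 ratio)
n(HCl) consumed by analyte = 0.02464 − 4.794 × 10^-3 = 0.01985 mol
From the 1:2 ratio, n(Mg(OH)2) = 1/2 × 0.01985 = 9.925 × 10^-3 mol
mass of Mg(OH)2 = 9.925 × 10^-3 × 58.32 = 0.5788 g
% Mg(OH)2 = 0.5788 / 0.6007 × 100 = 96.36 %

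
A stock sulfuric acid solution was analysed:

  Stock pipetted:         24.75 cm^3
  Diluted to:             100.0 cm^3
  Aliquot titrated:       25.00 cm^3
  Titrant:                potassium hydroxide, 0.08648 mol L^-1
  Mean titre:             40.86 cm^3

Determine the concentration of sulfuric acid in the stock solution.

0.2855 mol/L

H2SO4 + 2 KOH → K2SO4 + 2 H2O
n(KOH) = 0.04086 × 0.08648 = 3.534 × 10^-3 mol
From the 1:2 ratio, n(H2SO4) in the aliquot = 1/2 × 3.534 × 10^-3 = 1.767 × 10^-3 mol
[H2SO4]_dilute = 1.767 × 10^-3 / 0.02500 = 0.07067 mol/L
Dilution factor = 100.0 / 24.75 = 4.040
[H2SO4]_stock = 0.07067 × 4.040 = 0.2855 mol/L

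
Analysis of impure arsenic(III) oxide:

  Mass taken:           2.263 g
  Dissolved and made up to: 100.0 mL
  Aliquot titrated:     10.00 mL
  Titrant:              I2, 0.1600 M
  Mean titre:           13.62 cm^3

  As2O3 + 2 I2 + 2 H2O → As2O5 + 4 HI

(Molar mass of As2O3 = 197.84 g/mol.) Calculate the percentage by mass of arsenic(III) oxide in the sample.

95.26 %

n(I2) per titration = 0.01362 × 0.1600 = 2.179 × 10^-3 mol
From the 1:2 ratio, n(As2O3) in each aliquot = 1/2 × 2.179 × 10^-3 = 1.090 × 10^-3 mol
n(As2O3) in the whole flask = 1.090 × 10^-3 × 100.0/10.00 = 0.01090 mol
mass of As2O3 = 0.01090 × 197.84 = 2.156 g
% As2O3 = 2.156 / 2.263 × 100 = 95.26 %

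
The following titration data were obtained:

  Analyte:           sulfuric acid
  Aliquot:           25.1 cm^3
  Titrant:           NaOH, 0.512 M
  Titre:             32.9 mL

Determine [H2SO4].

0.336 M

H2SO4 + 2 NaOH → Na2SO4 + 2 H2O
n(NaOH) = 0.0329 L × 0.512 mol/L = 0.0168 mol
From the 1:2 mole ratio, n(H2SO4) = 1/2 × 0.0168 = 8.42 × 10^-3 mol
[H2SO4] = 8.42 × 10^-3 mol / 0.0251 L = 0.336 mol/L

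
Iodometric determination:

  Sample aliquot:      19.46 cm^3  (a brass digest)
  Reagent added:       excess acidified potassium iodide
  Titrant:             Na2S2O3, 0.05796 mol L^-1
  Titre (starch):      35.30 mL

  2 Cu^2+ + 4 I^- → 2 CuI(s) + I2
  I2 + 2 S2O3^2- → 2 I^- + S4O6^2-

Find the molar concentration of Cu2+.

n(S2O3^2-) = 0.03530 × 0.05796 = 2.046 × 10^-3 mol
n(I2) = n(S2O3^2-)/2 = 1.023 × 10^-3 mol
From the 2:1 ratio, n(Cu2+) in the aliquot = 2/1 × 1.023 × 10^-3 = 2.046 × 10^-3 mol
[Cu2+] = 2.046 × 10^-3 / 0.01946 = 0.1051 mol/L

0.1051 mol/L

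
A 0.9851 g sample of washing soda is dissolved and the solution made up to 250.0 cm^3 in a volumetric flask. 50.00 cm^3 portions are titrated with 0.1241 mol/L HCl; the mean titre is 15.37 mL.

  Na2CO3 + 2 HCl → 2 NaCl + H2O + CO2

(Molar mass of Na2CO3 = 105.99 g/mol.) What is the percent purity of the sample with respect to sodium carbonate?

51.31 %

n(HCl) per titration = 0.01537 × 0.1241 = 1.907 × 10^-3 mol
From the 1:2 ratio, n(Na2CO3) in each aliquot = 1/2 × 1.907 × 10^-3 = 9.537 × 10^-4 mol
n(Na2CO3) in the whole flask = 9.537 × 10^-4 × 250.0/50.00 = 4.769 × 10^-3 mol
mass of Na2CO3 = 4.769 × 10^-3 × 105.99 = 0.5054 g
% Na2CO3 = 0.5054 / 0.9851 × 100 = 51.31 %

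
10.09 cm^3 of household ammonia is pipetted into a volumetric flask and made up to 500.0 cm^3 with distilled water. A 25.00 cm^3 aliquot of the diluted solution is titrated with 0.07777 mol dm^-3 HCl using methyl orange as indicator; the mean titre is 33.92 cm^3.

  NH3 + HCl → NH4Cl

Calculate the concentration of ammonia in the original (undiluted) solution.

5.229 mol/L

n(HCl) = 0.03392 × 0.07777 = 2.638 × 10^-3 mol
n(NH3) in the aliquot = 2.638 × 10^-3 mol (1:1 ratio)
[NH3]_dilute = 2.638 × 10^-3 / 0.02500 = 0.1055 mol/L
Dilution factor = 500.0 / 10.09 = 49.55
[NH3]_stock = 0.1055 × 49.55 = 5.229 mol/L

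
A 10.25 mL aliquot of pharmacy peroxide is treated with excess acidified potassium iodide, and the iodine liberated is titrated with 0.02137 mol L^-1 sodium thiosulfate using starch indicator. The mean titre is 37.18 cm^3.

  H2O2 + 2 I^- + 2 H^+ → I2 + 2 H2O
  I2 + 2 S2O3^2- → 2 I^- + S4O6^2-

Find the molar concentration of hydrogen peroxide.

0.03876 mol/L

n(S2O3^2-) = 0.03718 × 0.02137 = 7.945 × 10^-4 mol
n(I2) = n(S2O3^2-)/2 = 3.973 × 10^-4 mol
n(H2O2) in the aliquot = 3.973 × 10^-4 mol (1:1 ratio)
[H2O2] = 3.973 × 10^-4 / 0.01025 = 0.03876 mol/L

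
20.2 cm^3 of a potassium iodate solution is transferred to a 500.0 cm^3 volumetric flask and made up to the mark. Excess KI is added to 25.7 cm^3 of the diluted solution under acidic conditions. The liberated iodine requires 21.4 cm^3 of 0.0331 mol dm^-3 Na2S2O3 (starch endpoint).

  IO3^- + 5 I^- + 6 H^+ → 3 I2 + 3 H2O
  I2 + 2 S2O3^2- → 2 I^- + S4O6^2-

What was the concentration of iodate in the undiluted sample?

0.114 mol/L

n(S2O3^2-) = 0.0214 × 0.0331 = 7.08 × 10^-4 mol
n(I2) = n(S2O3^2-)/2 = 3.54 × 10^-4 mol
From the 1:3 ratio, n(IO3^-) in the aliquot = 1/3 × 3.54 × 10^-4 = 1.18 × 10^-4 mol
[IO3^-]_dilute = 1.18 × 10^-4 / 0.0257 = 0.00459 mol/L
[IO3^-]_original = 0.00459 × 500.0/20.2 = 0.114 mol/L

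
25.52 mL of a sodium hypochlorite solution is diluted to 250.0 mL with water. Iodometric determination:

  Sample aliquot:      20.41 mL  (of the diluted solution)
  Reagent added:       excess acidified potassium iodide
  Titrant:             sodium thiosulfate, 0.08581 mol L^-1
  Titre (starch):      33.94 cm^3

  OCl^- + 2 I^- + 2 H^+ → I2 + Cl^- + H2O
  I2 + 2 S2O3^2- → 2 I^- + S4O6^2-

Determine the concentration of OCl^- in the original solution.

0.6989 mol/L

n(S2O3^2-) = 0.03394 × 0.08581 = 2.912 × 10^-3 mol
n(I2) = n(S2O3^2-)/2 = 1.456 × 10^-3 mol
n(OCl^-) in the aliquot = 1.456 × 10^-3 mol (1:1 ratio)
[OCl^-]_dilute = 1.456 × 10^-3 / 0.02041 = 0.07135 mol/L
[OCl^-]_original = 0.07135 × 250.0/25.52 = 0.6989 mol/L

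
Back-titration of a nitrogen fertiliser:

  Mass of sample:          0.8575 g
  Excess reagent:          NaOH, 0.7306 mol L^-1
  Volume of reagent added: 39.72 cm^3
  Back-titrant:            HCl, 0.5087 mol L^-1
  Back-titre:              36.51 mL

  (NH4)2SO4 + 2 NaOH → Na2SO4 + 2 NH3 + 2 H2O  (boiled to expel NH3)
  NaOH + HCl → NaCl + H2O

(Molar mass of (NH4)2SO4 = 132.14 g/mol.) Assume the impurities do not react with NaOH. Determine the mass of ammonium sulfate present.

0.6902 g

n(NaOH) added = 0.03972 × 0.7306 = 0.02902 mol
n(HCl) used in back-titration = 0.03651 × 0.5087 = 0.01857 mol
n(NaOH) left over = 0.01857 mol (1:1 ratio)
n(NaOH) consumed by analyte = 0.02902 − 0.01857 = 0.01045 mol
From the 1:2 ratio, n((NH4)2SO4) = 1/2 × 0.01045 = 5.223 × 10^-3 mol
mass of (NH4)2SO4 = 5.223 × 10^-3 × 132.14 = 0.6902 g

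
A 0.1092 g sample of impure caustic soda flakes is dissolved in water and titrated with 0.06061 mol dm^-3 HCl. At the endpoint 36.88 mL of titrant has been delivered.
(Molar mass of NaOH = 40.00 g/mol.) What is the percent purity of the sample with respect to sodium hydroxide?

81.88 %

NaOH + HCl → NaCl + H2O
n(HCl) = 0.03688 L × 0.06061 mol/L = 2.235 × 10^-3 mol
n(NaOH) = 2.235 × 10^-3 mol (1:1 ratio)
mass of NaOH = 2.235 × 10^-3 × 40.00 g/mol = 0.08941 g
% NaOH = 0.08941 / 0.1092 × 100 = 81.88 %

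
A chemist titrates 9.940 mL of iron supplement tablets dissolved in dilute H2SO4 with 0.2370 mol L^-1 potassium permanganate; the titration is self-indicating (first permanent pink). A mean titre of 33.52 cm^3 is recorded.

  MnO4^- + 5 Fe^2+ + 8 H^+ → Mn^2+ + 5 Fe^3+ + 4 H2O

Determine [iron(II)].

3.996 mol/L

n(KMnO4) = 0.03352 L × 0.2370 mol/L = 7.944 × 10^-3 mol
From the 5:1 mole ratio, n(Fe2+) = 5/1 × 7.944 × 10^-3 = 0.03972 mol
[Fe2+] = 0.03972 mol / 0.009940 L = 3.996 mol/L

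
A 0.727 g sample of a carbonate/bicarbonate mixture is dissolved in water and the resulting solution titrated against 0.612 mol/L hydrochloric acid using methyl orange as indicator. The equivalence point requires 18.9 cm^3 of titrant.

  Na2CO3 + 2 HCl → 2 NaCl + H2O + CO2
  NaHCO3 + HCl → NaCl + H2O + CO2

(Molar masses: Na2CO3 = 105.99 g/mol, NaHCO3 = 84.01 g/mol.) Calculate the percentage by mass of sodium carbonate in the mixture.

n(HCl) = 0.0189 × 0.612 = 0.0116 mol
Let x = n(Na2CO3), y = n(NaHCO3).
Titrant: 2x + 1y = 0.0116;  mass: 105.99x + 84.01y = 0.727
Solving, x = 3.95 × 10^-3 mol, y = 3.68 × 10^-3 mol
mass of Na2CO3 = 3.95 × 10^-3 × 105.99 = 0.418 g
% Na2CO3 = 0.418 / 0.727 × 100 = 57.5 %

57.5 %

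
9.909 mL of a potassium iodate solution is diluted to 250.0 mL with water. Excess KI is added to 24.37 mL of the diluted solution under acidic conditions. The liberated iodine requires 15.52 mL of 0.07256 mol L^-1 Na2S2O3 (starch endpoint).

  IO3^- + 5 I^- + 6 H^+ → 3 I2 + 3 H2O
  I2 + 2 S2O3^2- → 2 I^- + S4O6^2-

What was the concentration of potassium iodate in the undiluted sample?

0.1943 mol/L

n(S2O3^2-) = 0.01552 × 0.07256 = 1.126 × 10^-3 mol
n(I2) = n(S2O3^2-)/2 = 5.631 × 10^-4 mol
From the 1:3 ratio, n(IO3^-) in the aliquot = 1/3 × 5.631 × 10^-4 = 1.877 × 10^-4 mol
[IO3^-]_dilute = 1.877 × 10^-4 / 0.02437 = 0.007702 mol/L
[IO3^-]_original = 0.007702 × 250.0/9.909 = 0.1943 mol/L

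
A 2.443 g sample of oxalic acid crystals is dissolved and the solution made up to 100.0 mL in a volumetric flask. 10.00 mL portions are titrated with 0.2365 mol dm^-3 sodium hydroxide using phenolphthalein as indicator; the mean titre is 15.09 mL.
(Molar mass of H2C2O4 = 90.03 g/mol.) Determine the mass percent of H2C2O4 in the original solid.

65.76 %

H2C2O4 + 2 NaOH → Na2C2O4 + 2 H2O
n(NaOH) per titration = 0.01509 × 0.2365 = 3.569 × 10^-3 mol
From the 1:2 ratio, n(H2C2O4) in each aliquot = 1/2 × 3.569 × 10^-3 = 1.784 × 10^-3 mol
n(H2C2O4) in the whole flask = 1.784 × 10^-3 × 100.0/10.00 = 0.01784 mol
mass of H2C2O4 = 0.01784 × 90.03 = 1.606 g
% H2C2O4 = 1.606 / 2.443 × 100 = 65.76 %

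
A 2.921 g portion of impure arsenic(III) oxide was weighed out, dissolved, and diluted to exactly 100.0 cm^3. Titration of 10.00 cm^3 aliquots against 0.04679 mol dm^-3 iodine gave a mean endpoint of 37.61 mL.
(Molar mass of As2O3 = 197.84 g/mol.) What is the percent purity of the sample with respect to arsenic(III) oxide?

59.59 %

As2O3 + 2 I2 + 2 H2O → As2O5 + 4 HI
n(I2) per titration = 0.03761 × 0.04679 = 1.760 × 10^-3 mol
From the 1:2 ratio, n(As2O3) in each aliquot = 1/2 × 1.760 × 10^-3 = 8.799 × 10^-4 mol
n(As2O3) in the whole flask = 8.799 × 10^-4 × 100.0/10.00 = 8.799 × 10^-3 mol
mass of As2O3 = 8.799 × 10^-3 × 197.84 = 1.741 g
% As2O3 = 1.741 / 2.921 × 100 = 59.59 %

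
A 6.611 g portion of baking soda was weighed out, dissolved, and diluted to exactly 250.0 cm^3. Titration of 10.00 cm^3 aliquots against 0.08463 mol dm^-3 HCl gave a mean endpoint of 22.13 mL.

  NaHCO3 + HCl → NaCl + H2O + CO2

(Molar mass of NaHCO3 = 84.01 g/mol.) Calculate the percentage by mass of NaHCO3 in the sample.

59.50 %

n(HCl) per titration = 0.02213 × 0.08463 = 1.873 × 10^-3 mol
n(NaHCO3) in each aliquot = 1.873 × 10^-3 mol (1:1 ratio)
n(NaHCO3) in the whole flask = 1.873 × 10^-3 × 250.0/10.00 = 0.04682 mol
mass of NaHCO3 = 0.04682 × 84.01 = 3.933 g
% NaHCO3 = 3.933 / 6.611 × 100 = 59.50 %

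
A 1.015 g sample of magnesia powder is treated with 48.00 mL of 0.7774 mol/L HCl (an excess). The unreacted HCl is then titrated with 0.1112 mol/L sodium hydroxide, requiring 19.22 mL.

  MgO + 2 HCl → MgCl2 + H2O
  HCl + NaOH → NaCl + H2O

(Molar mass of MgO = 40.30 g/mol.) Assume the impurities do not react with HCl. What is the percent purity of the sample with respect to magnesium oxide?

69.84 %

n(HCl) added = 0.04800 × 0.7774 = 0.03732 mol
n(NaOH) used in back-titration = 0.01922 × 0.1112 = 2.137 × 10^-3 mol
n(HCl) left over = 2.137 × 10^-3 mol (1:1 ratio)
n(HCl) consumed by analyte = 0.03732 − 2.137 × 10^-3 = 0.03518 mol
From the 1:2 ratio, n(MgO) = 1/2 × 0.03518 = 0.01759 mol
mass of MgO = 0.01759 × 40.30 = 0.7088 g
% MgO = 0.7088 / 1.015 × 100 = 69.84 %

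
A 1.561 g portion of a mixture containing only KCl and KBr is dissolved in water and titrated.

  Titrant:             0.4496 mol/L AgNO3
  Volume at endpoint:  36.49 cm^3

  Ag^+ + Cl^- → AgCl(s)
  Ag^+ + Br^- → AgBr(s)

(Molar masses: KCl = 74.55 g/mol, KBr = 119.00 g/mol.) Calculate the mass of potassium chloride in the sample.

n(AgNO3) = 0.03649 × 0.4496 = 0.01641 mol
Let x = n(KCl), y = n(KBr).
Titrant: 1x + 1y = 0.01641;  mass: 74.55x + 119.00y = 1.561
Solving, x = 8.803 × 10^-3 mol, y = 7.603 × 10^-3 mol
mass of KCl = 8.803 × 10^-3 × 74.55 = 0.6563 g

0.6563 g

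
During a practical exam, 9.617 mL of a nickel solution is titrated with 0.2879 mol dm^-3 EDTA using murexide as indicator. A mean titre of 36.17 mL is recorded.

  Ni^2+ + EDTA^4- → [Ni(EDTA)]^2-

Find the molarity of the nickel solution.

n(EDTA) = 0.03617 L × 0.2879 mol/L = 0.01041 mol
n(Ni2+) = 0.01041 mol (1:1 mole ratio)
[Ni2+] = 0.01041 mol / 0.009617 L = 1.083 mol/L

1.083 mol/L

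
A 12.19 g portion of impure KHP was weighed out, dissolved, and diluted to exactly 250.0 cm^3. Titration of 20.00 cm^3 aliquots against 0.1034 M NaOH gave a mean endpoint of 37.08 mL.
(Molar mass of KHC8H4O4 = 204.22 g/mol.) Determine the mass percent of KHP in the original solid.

KHC8H4O4 + NaOH → KNaC8H4O4 + H2O
n(NaOH) per titration = 0.03708 × 0.1034 = 3.834 × 10^-3 mol
n(KHC8H4O4) in each aliquot = 3.834 × 10^-3 mol (1:1 ratio)
n(KHC8H4O4) in the whole flask = 3.834 × 10^-3 × 250.0/20.00 = 0.04793 mol
mass of KHC8H4O4 = 0.04793 × 204.22 = 9.787 g
% KHC8H4O4 = 9.787 / 12.19 × 100 = 80.29 %

80.29 %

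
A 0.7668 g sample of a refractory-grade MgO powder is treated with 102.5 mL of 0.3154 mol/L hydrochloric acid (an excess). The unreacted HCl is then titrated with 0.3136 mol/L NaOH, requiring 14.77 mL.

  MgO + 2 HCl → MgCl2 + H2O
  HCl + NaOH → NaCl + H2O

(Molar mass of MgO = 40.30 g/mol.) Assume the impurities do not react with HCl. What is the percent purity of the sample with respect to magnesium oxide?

n(HCl) added = 0.1025 × 0.3154 = 0.03233 mol
n(NaOH) used in back-titration = 0.01477 × 0.3136 = 4.632 × 10^-3 mol
n(HCl) left over = 4.632 × 10^-3 mol (1:1 ratio)
n(HCl) consumed by analyte = 0.03233 − 4.632 × 10^-3 = 0.02770 mol
From the 1:2 ratio, n(MgO) = 1/2 × 0.02770 = 0.01385 mol
mass of MgO = 0.01385 × 40.30 = 0.5581 g
% MgO = 0.5581 / 0.7668 × 100 = 72.78 %

72.78 %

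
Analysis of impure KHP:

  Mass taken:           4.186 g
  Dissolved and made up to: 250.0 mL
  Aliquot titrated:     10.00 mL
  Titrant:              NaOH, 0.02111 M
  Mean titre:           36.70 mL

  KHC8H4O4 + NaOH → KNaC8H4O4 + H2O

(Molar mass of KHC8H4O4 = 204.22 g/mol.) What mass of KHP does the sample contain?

3.955 g

n(NaOH) per titration = 0.03670 × 0.02111 = 7.747 × 10^-4 mol
n(KHC8H4O4) in each aliquot = 7.747 × 10^-4 mol (1:1 ratio)
n(KHC8H4O4) in the whole flask = 7.747 × 10^-4 × 250.0/10.00 = 0.01937 mol
mass of KHC8H4O4 = 0.01937 × 204.22 = 3.955 g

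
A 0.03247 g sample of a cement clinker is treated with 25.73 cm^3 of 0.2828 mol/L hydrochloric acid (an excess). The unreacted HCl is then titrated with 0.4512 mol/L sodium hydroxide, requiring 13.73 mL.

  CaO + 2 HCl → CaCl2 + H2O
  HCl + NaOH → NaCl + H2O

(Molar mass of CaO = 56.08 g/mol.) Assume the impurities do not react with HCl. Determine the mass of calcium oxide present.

n(HCl) added = 0.02573 × 0.2828 = 7.276 × 10^-3 mol
n(NaOH) used in back-titration = 0.01373 × 0.4512 = 6.195 × 10^-3 mol
n(HCl) left over = 6.195 × 10^-3 mol (1:1 ratio)
n(HCl) consumed by analyte = 7.276 × 10^-3 − 6.195 × 10^-3 = 1.081 × 10^-3 mol
From the 1:2 ratio, n(CaO) = 1/2 × 1.081 × 10^-3 = 5.407 × 10^-4 mol
mass of CaO = 5.407 × 10^-4 × 56.08 = 0.03032 g

0.03032 g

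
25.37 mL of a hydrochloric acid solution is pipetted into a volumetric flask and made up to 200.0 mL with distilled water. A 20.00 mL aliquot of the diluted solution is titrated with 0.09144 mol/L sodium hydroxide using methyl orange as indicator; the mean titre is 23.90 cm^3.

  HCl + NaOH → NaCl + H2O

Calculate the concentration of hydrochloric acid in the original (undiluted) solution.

0.8614 mol/L

n(NaOH) = 0.02390 × 0.09144 = 2.185 × 10^-3 mol
n(HCl) in the aliquot = 2.185 × 10^-3 mol (1:1 ratio)
[HCl]_dilute = 2.185 × 10^-3 / 0.02000 = 0.1093 mol/L
Dilution factor = 200.0 / 25.37 = 7.883
[HCl]_stock = 0.1093 × 7.883 = 0.8614 mol/L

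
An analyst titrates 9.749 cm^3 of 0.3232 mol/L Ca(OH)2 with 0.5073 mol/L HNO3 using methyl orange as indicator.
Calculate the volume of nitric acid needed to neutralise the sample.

12.42 mL

Ca(OH)2 + 2 HNO3 → Ca(NO3)2 + 2 H2O
n(Ca(OH)2) = 0.009749 L × 0.3232 mol/L = 3.151 × 10^-3 mol
From the 2:1 stoichiometry, n(HNO3) = 2/1 × 3.151 × 10^-3 = 6.302 × 10^-3 mol
V(HNO3) = 6.302 × 10^-3 mol / 0.5073 mol/L = 0.01242 L = 12.42 mL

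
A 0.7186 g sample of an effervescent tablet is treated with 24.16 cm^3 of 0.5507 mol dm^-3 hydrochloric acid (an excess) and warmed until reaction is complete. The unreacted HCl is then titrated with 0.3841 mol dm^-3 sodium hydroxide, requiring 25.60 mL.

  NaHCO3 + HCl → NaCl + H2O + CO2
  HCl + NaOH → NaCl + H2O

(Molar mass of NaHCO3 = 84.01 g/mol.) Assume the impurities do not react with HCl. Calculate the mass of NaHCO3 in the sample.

n(HCl) added = 0.02416 × 0.5507 = 0.01330 mol
n(NaOH) used in back-titration = 0.02560 × 0.3841 = 9.833 × 10^-3 mol
n(HCl) left over = 9.833 × 10^-3 mol (1:1 ratio)
n(HCl) consumed by analyte = 0.01330 − 9.833 × 10^-3 = 3.472 × 10^-3 mol
n(NaHCO3) = 3.472 × 10^-3 mol (1:1 ratio)
mass of NaHCO3 = 3.472 × 10^-3 × 84.01 = 0.2917 g

0.2917 g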